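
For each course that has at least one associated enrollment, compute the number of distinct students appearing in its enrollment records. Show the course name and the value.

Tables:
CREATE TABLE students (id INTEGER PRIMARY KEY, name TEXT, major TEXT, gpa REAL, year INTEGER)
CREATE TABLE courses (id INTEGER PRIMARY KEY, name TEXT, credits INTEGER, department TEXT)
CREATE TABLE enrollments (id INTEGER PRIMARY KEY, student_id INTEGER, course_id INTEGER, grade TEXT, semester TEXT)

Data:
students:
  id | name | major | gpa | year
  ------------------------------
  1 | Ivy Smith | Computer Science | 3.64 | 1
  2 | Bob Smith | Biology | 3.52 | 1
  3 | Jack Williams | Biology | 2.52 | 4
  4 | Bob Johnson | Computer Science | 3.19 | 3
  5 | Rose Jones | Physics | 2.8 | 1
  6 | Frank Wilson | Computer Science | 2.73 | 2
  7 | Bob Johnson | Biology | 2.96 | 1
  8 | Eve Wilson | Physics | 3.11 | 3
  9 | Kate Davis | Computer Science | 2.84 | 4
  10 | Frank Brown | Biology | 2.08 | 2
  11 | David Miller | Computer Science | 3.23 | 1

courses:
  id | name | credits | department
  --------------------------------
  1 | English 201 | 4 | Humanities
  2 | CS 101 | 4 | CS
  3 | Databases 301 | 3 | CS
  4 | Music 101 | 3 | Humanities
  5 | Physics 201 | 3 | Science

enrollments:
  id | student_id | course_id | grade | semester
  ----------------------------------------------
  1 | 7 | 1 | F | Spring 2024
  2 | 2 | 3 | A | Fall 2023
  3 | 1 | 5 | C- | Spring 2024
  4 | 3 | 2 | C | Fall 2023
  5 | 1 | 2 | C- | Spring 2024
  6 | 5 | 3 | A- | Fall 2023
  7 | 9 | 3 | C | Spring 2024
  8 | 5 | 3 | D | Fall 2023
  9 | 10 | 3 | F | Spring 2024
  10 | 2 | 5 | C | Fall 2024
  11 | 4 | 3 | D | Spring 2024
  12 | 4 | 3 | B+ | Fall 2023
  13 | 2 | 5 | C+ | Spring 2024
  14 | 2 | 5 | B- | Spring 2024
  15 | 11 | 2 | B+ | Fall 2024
SELECT p.name, COUNT(DISTINCT c.student_id) AS distinct_student_count FROM enrollments c JOIN courses p ON c.course_id = p.id GROUP BY p.id, p.name

Execution result:
name | distinct_student_count
English 201 | 1
CS 101 | 3
Databases 301 | 5
Physics 201 | 2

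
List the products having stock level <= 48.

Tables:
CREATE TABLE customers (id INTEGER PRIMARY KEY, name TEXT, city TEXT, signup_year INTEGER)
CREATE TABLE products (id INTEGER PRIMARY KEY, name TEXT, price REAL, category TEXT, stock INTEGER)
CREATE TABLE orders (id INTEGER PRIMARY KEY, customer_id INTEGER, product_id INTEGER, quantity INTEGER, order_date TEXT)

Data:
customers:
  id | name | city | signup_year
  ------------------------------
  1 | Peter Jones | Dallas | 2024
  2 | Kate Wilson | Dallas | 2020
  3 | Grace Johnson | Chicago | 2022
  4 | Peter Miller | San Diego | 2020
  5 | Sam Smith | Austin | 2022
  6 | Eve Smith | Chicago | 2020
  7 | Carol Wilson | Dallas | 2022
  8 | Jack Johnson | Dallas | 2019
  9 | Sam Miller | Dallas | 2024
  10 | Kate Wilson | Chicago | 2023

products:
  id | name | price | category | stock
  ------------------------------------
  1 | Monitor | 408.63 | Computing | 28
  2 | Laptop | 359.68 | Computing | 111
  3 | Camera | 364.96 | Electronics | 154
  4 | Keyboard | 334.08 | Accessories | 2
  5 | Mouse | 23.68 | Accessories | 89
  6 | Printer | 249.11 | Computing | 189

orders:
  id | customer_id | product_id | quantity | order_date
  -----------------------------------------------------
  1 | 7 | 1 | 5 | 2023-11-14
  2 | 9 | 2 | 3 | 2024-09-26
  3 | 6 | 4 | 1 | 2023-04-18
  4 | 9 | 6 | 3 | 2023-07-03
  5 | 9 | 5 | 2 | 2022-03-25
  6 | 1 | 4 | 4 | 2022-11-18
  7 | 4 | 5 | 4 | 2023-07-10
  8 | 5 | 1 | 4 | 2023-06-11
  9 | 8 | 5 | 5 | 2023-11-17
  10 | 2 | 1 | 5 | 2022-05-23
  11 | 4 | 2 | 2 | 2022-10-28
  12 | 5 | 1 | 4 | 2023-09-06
SELECT name, stock FROM products WHERE stock <= 48

Execution result:
name | stock
Monitor | 28
Keyboard | 2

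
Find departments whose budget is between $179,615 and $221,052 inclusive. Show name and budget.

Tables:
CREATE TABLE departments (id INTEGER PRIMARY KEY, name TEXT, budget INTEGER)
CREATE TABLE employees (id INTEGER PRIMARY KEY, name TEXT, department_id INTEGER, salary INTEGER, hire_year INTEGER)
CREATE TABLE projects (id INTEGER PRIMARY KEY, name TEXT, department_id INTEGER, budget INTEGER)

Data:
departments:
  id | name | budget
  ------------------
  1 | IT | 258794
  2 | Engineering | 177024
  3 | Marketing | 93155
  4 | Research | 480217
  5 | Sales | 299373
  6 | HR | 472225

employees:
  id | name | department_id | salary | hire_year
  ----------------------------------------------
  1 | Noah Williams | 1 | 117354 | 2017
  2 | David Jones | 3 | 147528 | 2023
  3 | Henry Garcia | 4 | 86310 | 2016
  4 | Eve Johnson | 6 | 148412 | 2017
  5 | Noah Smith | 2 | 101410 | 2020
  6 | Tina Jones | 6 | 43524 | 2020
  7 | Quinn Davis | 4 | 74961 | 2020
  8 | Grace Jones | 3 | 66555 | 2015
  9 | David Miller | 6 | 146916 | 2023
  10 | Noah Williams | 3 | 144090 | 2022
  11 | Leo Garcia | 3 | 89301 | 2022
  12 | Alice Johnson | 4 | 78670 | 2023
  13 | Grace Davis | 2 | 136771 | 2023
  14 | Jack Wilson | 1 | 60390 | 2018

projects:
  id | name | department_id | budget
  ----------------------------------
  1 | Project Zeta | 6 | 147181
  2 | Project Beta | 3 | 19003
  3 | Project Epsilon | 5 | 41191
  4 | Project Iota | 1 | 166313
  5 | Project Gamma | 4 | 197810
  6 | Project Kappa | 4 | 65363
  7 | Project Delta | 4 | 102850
SELECT name, budget FROM departments WHERE budget BETWEEN 179615 AND 221052

Execution result:
(no rows)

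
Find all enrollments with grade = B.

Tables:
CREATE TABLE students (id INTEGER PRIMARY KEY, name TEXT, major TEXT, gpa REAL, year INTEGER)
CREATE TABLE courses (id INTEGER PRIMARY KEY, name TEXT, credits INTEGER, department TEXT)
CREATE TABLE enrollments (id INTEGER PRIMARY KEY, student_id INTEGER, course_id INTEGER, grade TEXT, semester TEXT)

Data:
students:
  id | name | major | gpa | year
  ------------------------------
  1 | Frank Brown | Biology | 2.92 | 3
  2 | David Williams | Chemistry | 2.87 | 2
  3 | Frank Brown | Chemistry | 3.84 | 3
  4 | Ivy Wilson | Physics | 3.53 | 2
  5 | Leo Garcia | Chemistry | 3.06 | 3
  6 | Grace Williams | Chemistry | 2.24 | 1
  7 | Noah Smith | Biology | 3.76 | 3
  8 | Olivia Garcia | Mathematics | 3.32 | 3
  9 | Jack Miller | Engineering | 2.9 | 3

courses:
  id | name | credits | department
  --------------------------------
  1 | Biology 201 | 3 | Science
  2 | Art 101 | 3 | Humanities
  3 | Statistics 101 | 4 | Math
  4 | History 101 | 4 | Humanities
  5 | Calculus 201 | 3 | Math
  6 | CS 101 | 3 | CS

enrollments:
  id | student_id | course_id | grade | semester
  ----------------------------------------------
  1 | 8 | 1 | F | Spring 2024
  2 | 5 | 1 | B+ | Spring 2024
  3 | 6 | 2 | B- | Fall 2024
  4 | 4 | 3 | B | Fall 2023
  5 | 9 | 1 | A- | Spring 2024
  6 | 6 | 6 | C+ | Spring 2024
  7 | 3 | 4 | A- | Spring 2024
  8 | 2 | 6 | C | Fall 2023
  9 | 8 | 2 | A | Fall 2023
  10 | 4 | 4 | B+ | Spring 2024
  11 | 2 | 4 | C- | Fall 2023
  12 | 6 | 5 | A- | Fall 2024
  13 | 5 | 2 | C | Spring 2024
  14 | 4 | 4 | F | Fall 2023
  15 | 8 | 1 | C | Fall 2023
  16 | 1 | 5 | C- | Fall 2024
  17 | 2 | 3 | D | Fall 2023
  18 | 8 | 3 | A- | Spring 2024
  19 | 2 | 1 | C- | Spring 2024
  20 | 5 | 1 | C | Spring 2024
SELECT id, grade FROM enrollments WHERE grade = 'B'

Execution result:
id | grade
4 | B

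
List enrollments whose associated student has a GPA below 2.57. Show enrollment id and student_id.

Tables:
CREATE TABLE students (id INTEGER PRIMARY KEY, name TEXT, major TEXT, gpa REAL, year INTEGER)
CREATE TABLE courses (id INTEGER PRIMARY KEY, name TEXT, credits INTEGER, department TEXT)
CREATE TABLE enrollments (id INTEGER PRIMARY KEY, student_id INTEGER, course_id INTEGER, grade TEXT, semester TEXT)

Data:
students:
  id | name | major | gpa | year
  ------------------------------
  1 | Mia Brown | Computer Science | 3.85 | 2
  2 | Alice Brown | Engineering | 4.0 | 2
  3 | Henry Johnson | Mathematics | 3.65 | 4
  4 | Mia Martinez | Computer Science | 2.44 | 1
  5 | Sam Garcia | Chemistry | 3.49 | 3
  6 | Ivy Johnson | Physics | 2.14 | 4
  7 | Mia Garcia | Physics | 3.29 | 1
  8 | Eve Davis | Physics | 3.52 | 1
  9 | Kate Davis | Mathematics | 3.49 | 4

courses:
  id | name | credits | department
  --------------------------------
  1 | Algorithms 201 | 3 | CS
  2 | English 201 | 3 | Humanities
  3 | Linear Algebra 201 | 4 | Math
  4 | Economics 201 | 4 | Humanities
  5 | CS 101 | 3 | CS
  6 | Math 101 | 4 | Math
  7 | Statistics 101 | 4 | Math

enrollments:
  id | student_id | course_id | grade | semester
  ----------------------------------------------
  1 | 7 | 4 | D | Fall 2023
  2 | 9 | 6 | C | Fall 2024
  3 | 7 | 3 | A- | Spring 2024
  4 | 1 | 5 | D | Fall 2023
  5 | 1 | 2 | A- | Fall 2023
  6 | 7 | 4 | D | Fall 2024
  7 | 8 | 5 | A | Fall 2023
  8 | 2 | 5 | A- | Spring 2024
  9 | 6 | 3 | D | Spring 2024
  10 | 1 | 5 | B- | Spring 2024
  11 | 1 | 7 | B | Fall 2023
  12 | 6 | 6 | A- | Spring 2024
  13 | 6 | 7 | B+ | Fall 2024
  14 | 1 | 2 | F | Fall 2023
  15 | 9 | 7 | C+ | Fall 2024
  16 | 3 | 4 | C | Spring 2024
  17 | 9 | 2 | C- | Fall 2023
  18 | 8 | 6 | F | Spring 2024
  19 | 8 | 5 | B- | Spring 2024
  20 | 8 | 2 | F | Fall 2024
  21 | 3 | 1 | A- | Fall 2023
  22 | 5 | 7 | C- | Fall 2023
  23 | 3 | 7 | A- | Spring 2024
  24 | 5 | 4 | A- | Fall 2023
SELECT id, student_id FROM enrollments WHERE student_id IN (SELECT id FROM students WHERE gpa < 2.57)

Execution result:
id | student_id
9 | 6
12 | 6
13 | 6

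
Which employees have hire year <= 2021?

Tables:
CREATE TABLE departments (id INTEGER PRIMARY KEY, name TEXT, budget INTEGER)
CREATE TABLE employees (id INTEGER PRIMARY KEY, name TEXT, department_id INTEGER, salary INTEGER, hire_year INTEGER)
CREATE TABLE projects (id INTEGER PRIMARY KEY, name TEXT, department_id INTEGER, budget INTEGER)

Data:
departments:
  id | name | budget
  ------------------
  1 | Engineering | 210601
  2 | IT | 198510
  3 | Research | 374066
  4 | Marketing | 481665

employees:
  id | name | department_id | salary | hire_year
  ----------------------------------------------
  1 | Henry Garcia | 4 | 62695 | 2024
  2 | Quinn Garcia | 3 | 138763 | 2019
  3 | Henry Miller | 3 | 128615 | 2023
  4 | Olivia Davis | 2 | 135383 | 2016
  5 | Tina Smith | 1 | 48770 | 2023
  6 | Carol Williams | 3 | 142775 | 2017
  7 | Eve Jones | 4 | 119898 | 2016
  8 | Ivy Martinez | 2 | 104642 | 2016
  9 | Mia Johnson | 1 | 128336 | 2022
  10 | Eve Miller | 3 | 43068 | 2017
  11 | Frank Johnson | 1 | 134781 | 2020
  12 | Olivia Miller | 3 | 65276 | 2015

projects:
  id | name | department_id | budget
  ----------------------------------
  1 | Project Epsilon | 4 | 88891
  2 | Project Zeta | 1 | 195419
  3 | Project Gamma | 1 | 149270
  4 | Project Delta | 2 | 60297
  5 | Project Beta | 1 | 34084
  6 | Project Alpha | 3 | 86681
SELECT name, hire_year FROM employees WHERE hire_year <= 2021

Execution result:
name | hire_year
Quinn Garcia | 2019
Olivia Davis | 2016
Carol Williams | 2017
Eve Jones | 2016
Ivy Martinez | 2016
Eve Miller | 2017
Frank Johnson | 2020
Olivia Miller | 2015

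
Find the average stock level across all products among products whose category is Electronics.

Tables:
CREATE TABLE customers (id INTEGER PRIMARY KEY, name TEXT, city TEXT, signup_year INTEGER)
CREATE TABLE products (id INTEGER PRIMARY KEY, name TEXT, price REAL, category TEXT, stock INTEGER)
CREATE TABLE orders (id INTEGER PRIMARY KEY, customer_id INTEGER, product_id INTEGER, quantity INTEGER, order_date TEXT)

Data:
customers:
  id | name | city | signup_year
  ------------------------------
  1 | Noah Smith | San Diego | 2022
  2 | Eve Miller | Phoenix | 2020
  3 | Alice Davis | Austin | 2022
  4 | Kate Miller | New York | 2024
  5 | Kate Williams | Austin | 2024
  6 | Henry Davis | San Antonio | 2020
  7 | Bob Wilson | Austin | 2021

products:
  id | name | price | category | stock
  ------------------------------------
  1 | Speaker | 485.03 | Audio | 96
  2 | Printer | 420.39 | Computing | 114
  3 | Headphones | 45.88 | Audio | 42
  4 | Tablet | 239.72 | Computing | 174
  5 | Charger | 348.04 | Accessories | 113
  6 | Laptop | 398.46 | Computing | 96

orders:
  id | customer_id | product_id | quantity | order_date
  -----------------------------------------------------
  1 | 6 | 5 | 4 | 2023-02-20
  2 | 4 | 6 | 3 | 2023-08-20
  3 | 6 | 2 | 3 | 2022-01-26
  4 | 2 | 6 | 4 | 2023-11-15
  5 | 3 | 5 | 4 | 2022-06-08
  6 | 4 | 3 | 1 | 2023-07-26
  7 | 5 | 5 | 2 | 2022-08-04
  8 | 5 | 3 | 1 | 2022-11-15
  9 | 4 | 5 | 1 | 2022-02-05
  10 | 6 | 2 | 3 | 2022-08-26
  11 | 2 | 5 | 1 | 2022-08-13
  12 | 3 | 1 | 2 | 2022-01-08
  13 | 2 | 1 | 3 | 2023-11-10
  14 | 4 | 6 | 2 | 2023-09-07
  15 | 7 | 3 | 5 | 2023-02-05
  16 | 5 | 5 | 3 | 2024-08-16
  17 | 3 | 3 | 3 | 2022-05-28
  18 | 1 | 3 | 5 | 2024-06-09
SELECT AVG(stock) FROM products WHERE category = 'Electronics'

Execution result:
NULL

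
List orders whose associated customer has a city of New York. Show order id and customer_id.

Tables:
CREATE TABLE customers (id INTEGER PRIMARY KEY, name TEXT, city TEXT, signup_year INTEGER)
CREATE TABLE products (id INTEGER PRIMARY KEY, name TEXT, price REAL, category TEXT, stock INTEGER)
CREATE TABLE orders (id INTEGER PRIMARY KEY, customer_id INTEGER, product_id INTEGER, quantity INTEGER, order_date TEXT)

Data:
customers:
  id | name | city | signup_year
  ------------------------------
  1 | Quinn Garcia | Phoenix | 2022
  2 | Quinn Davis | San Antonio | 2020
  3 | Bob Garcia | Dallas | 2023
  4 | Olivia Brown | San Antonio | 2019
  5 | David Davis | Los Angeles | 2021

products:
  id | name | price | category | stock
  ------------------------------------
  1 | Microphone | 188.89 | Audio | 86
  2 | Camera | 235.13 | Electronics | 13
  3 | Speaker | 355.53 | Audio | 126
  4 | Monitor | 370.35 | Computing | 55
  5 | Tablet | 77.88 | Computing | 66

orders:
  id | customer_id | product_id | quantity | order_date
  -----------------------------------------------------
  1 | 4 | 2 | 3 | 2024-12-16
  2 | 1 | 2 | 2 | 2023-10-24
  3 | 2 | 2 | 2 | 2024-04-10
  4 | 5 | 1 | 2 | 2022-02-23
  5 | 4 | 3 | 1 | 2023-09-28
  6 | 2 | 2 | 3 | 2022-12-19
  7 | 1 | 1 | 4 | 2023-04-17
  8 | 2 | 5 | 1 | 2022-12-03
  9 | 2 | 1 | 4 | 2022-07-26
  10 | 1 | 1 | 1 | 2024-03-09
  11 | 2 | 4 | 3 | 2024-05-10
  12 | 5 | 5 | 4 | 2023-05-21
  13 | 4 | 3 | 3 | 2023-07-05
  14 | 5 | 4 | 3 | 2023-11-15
SELECT id, customer_id FROM orders WHERE customer_id IN (SELECT id FROM customers WHERE city = 'New York')

Execution result:
(no rows)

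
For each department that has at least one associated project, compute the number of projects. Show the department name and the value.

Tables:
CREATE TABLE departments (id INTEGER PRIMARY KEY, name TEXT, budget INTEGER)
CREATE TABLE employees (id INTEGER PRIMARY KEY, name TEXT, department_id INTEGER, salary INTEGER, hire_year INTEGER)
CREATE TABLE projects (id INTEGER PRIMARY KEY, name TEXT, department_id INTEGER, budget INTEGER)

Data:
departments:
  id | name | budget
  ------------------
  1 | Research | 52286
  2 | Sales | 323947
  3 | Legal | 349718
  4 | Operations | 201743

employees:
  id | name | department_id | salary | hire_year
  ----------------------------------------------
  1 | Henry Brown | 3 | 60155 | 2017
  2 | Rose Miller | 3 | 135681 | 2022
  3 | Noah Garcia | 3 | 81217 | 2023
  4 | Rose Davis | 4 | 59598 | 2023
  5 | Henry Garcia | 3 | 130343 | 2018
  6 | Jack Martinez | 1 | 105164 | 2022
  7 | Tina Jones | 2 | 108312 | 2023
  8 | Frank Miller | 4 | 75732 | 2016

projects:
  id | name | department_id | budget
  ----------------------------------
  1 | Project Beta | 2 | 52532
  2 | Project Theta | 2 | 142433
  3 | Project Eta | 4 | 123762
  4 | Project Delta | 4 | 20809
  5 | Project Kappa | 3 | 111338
SELECT p.name, COUNT(*) AS n FROM projects c JOIN departments p ON c.department_id = p.id GROUP BY p.id, p.name

Execution result:
name | n
Sales | 2
Legal | 1
Operations | 2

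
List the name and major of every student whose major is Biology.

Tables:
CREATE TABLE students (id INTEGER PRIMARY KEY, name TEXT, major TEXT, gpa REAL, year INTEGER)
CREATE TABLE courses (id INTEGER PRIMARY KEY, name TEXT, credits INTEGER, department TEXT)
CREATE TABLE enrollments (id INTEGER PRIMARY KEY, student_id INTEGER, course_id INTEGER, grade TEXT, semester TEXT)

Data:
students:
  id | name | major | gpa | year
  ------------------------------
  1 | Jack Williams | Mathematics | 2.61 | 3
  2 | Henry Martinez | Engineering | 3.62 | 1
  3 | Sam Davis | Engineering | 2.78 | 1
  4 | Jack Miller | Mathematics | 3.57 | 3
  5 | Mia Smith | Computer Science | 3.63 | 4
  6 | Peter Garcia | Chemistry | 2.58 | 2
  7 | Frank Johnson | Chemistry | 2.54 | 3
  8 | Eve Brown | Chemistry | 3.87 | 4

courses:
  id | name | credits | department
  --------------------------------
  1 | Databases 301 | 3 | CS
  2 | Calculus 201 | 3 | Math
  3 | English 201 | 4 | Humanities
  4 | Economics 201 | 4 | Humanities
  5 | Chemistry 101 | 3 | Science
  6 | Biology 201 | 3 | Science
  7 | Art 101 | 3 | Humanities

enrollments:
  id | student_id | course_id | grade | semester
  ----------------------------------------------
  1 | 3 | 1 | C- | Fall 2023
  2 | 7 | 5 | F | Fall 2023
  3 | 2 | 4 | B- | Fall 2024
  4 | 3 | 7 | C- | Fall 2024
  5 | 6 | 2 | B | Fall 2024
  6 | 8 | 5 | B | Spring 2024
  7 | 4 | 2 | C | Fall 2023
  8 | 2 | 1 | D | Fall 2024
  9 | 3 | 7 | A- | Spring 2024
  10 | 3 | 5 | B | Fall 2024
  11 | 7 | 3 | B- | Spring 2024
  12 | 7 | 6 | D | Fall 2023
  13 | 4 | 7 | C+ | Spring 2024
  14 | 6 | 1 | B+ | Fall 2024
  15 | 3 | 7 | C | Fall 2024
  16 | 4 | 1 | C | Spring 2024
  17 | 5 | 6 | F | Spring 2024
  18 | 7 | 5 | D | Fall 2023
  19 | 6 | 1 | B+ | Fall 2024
SELECT name, major FROM students WHERE major = 'Biology'

Execution result:
(no rows)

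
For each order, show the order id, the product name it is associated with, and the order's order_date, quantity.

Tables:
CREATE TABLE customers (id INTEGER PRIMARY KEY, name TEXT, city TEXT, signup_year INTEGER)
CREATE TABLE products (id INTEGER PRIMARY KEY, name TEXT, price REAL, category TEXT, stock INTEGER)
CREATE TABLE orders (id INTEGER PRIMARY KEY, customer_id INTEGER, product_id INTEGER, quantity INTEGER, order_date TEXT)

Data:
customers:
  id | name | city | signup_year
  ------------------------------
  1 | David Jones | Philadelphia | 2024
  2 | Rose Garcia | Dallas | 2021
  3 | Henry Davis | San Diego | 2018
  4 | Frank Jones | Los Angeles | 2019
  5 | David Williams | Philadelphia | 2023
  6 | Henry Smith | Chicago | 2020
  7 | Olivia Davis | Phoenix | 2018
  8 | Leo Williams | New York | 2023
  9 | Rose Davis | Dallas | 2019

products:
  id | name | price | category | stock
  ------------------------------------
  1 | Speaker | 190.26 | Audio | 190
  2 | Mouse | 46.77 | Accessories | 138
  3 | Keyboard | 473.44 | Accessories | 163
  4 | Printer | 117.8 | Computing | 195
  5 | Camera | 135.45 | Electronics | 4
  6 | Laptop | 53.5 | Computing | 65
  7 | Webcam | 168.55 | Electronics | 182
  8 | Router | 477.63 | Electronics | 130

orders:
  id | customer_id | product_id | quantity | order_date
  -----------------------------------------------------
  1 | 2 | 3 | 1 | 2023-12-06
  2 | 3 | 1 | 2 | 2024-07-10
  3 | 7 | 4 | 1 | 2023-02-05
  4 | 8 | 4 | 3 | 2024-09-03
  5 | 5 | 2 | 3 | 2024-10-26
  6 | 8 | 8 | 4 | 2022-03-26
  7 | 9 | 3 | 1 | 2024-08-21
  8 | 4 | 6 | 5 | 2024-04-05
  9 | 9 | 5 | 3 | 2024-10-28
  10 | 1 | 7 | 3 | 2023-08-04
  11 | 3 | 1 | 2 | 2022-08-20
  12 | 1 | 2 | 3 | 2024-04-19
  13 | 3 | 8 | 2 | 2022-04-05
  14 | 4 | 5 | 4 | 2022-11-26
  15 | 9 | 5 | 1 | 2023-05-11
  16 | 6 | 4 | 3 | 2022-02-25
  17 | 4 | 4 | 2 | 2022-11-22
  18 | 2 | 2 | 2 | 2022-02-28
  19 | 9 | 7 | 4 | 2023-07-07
SELECT c.id, p.name AS product, c.order_date, c.quantity FROM orders c JOIN products p ON c.product_id = p.id

Execution result:
id | product | order_date | quantity
1 | Keyboard | 2023-12-06 | 1
2 | Speaker | 2024-07-10 | 2
3 | Printer | 2023-02-05 | 1
4 | Printer | 2024-09-03 | 3
5 | Mouse | 2024-10-26 | 3
6 | Router | 2022-03-26 | 4
7 | Keyboard | 2024-08-21 | 1
8 | Laptop | 2024-04-05 | 5
9 | Camera | 2024-10-28 | 3
10 | Webcam | 2023-08-04 | 3
11 | Speaker | 2022-08-20 | 2
12 | Mouse | 2024-04-19 | 3
13 | Router | 2022-04-05 | 2
14 | Camera | 2022-11-26 | 4
15 | Camera | 2023-05-11 | 1
16 | Printer | 2022-02-25 | 3
17 | Printer | 2022-11-22 | 2
18 | Mouse | 2022-02-28 | 2
19 | Webcam | 2023-07-07 | 4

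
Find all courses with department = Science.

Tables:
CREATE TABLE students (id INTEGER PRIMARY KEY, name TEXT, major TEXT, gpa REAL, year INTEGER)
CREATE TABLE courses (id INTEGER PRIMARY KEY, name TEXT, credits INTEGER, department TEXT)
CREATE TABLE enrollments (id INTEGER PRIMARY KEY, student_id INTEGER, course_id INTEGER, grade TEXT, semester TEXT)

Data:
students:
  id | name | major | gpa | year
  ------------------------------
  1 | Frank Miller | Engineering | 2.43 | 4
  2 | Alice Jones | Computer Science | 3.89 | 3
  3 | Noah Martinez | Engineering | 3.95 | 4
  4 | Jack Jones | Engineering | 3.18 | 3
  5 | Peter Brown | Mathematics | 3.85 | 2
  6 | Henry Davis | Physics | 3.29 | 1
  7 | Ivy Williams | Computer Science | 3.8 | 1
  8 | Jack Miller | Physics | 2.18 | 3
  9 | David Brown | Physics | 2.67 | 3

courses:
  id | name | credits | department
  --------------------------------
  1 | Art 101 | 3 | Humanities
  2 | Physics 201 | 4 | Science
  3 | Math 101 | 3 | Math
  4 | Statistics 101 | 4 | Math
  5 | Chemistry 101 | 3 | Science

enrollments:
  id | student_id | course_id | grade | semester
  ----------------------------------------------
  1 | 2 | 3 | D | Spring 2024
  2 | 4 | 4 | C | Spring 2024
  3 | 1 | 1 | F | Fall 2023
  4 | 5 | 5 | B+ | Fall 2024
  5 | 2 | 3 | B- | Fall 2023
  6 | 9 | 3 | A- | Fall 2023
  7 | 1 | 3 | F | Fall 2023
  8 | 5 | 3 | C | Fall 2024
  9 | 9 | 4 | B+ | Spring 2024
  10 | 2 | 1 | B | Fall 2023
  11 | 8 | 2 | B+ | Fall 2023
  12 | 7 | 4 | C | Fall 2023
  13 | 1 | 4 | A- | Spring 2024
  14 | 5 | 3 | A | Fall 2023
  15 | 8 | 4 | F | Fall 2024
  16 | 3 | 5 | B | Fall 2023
SELECT name, department FROM courses WHERE department = 'Science'

Execution result:
name | department
Physics 201 | Science
Chemistry 101 | Science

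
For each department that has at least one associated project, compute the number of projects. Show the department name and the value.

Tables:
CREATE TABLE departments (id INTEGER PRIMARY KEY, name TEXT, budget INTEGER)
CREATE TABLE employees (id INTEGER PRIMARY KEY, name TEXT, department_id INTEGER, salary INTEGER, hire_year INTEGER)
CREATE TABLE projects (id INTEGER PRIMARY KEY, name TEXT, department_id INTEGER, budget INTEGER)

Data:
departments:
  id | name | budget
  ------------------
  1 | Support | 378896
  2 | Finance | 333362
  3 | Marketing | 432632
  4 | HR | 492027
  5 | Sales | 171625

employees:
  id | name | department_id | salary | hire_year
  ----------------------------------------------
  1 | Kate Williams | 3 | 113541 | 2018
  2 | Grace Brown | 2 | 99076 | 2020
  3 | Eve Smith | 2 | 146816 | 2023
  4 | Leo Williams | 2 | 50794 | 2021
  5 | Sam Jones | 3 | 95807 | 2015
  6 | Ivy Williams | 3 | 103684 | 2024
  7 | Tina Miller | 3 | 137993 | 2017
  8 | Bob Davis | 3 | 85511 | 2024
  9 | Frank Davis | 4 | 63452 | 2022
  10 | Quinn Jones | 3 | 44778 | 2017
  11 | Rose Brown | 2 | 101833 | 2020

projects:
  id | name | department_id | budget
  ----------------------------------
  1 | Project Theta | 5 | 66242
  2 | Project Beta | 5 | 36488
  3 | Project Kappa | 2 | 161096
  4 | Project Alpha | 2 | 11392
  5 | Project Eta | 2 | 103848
SELECT p.name, COUNT(*) AS n FROM projects c JOIN departments p ON c.department_id = p.id GROUP BY p.id, p.name

Execution result:
name | n
Finance | 3
Sales | 2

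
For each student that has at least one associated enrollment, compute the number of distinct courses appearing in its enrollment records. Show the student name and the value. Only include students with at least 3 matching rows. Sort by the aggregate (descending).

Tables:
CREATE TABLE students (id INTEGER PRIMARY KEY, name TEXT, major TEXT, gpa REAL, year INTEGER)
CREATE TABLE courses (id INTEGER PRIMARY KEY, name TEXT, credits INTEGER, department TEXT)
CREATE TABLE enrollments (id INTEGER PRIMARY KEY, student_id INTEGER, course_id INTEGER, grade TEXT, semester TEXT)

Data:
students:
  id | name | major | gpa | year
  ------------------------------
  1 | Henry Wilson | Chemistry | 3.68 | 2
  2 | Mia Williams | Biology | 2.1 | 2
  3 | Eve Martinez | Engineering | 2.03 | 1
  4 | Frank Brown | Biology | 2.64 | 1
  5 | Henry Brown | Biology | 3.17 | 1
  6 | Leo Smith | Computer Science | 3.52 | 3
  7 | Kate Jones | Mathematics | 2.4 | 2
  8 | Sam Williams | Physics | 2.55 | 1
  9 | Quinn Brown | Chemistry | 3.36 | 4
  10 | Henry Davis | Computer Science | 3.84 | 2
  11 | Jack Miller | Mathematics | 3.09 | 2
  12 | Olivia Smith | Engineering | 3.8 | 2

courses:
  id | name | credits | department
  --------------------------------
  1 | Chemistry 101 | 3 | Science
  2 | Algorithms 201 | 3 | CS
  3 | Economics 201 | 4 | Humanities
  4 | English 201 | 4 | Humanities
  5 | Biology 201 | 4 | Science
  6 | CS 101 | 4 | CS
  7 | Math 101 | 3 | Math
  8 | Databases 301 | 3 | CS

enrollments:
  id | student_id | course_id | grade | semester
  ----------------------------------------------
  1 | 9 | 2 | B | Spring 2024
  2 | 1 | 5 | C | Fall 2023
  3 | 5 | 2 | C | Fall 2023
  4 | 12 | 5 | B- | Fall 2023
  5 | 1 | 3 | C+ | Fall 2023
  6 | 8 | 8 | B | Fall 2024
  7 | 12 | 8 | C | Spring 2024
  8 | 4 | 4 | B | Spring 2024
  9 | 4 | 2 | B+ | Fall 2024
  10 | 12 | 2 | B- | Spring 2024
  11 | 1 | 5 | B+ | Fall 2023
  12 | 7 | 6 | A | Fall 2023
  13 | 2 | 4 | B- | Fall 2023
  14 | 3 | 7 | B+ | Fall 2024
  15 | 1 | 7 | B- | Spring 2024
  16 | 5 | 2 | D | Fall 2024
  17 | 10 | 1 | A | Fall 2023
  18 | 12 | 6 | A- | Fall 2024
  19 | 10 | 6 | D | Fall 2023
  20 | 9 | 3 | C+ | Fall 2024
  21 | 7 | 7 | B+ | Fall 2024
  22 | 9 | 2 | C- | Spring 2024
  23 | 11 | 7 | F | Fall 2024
SELECT p.name, COUNT(DISTINCT c.course_id) AS distinct_course_count FROM enrollments c JOIN students p ON c.student_id = p.id GROUP BY p.id, p.name HAVING COUNT(*) >= 3 ORDER BY distinct_course_count DESC

Execution result:
name | distinct_course_count
Olivia Smith | 4
Henry Wilson | 3
Quinn Brown | 2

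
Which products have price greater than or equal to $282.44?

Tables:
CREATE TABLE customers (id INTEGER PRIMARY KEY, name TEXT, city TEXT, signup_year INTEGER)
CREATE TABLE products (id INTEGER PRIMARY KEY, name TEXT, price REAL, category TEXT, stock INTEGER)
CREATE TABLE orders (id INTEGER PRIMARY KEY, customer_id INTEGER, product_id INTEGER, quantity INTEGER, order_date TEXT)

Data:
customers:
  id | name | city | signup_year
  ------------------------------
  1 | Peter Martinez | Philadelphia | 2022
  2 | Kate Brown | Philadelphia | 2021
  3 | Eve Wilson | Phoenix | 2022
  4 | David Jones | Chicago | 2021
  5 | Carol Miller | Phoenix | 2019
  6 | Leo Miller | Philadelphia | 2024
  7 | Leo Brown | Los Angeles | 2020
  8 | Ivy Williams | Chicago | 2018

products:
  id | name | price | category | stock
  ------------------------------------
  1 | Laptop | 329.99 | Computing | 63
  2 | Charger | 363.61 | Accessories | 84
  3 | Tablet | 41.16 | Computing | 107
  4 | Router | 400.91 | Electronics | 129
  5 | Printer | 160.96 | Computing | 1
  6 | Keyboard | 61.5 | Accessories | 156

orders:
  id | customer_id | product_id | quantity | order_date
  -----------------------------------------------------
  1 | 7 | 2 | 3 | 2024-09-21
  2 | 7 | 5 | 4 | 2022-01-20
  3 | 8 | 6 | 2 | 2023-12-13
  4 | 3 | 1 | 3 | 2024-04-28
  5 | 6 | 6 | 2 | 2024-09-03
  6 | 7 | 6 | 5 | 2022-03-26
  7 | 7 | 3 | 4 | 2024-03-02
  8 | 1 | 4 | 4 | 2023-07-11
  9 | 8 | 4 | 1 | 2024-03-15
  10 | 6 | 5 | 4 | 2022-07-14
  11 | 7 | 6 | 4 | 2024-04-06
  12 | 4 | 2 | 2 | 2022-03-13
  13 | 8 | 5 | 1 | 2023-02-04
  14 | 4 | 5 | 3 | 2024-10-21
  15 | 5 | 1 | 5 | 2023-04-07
SELECT name, price FROM products WHERE price >= 282.44

Execution result:
name | price
Laptop | 329.99
Charger | 363.61
Router | 400.91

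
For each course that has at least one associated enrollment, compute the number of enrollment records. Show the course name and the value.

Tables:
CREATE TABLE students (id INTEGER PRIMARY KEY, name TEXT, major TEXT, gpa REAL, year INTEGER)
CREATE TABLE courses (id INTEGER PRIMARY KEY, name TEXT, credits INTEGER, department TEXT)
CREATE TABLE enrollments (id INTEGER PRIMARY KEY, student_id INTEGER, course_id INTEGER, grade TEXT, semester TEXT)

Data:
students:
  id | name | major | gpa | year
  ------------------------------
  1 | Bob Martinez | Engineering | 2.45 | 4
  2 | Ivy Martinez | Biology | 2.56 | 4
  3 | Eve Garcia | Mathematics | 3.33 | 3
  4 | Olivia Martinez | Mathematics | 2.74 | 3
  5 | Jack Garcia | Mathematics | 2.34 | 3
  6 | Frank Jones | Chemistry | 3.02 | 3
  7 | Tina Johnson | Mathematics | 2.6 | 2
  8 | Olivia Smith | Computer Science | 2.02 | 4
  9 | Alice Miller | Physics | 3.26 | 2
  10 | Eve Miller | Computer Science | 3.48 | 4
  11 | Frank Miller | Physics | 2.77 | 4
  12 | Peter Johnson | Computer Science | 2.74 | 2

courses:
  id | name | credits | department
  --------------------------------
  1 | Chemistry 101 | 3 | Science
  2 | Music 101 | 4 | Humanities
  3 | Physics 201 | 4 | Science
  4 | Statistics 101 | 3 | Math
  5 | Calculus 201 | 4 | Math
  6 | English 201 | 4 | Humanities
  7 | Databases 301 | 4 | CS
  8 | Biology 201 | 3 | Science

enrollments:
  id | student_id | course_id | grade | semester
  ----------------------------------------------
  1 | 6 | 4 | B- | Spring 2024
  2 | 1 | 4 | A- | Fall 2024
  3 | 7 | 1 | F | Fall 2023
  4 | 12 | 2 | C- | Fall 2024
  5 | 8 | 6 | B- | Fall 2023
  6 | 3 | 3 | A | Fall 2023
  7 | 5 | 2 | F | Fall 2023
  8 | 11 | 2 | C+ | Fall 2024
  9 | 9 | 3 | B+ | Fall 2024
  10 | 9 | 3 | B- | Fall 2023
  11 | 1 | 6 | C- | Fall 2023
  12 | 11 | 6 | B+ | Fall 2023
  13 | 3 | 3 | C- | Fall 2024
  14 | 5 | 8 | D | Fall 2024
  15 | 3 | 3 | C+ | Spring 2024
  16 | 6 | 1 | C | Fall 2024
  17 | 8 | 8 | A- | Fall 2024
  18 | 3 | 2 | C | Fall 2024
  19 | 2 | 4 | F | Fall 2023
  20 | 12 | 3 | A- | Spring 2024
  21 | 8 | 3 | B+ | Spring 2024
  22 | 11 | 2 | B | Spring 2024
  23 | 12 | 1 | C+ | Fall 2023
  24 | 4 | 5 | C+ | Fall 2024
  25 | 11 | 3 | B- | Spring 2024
SELECT p.name, COUNT(*) AS n FROM enrollments c JOIN courses p ON c.course_id = p.id GROUP BY p.id, p.name

Execution result:
name | n
Chemistry 101 | 3
Music 101 | 5
Physics 201 | 8
Statistics 101 | 3
Calculus 201 | 1
English 201 | 3
Biology 201 | 2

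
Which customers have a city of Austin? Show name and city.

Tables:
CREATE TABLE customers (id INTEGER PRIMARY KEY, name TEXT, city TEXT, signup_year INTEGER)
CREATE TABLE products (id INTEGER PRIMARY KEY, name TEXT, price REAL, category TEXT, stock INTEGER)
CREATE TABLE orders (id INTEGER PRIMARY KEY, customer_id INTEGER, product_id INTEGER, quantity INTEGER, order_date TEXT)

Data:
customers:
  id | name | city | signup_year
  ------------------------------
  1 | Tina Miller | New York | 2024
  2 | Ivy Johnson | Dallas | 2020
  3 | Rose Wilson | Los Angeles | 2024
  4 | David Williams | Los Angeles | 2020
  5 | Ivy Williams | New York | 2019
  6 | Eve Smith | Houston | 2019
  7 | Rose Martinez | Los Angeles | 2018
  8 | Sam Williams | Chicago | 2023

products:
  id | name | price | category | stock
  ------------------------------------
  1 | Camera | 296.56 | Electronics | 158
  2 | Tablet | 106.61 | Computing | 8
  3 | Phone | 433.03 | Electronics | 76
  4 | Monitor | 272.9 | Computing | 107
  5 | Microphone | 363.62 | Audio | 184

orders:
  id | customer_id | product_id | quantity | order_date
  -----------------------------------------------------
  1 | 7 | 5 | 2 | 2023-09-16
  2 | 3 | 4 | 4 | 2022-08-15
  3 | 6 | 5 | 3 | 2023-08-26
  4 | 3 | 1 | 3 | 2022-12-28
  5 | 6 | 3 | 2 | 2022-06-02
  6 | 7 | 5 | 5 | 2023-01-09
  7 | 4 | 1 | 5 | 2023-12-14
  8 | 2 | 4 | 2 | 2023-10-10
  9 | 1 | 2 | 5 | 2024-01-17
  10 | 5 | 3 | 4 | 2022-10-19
SELECT name, city FROM customers WHERE city = 'Austin'

Execution result:
(no rows)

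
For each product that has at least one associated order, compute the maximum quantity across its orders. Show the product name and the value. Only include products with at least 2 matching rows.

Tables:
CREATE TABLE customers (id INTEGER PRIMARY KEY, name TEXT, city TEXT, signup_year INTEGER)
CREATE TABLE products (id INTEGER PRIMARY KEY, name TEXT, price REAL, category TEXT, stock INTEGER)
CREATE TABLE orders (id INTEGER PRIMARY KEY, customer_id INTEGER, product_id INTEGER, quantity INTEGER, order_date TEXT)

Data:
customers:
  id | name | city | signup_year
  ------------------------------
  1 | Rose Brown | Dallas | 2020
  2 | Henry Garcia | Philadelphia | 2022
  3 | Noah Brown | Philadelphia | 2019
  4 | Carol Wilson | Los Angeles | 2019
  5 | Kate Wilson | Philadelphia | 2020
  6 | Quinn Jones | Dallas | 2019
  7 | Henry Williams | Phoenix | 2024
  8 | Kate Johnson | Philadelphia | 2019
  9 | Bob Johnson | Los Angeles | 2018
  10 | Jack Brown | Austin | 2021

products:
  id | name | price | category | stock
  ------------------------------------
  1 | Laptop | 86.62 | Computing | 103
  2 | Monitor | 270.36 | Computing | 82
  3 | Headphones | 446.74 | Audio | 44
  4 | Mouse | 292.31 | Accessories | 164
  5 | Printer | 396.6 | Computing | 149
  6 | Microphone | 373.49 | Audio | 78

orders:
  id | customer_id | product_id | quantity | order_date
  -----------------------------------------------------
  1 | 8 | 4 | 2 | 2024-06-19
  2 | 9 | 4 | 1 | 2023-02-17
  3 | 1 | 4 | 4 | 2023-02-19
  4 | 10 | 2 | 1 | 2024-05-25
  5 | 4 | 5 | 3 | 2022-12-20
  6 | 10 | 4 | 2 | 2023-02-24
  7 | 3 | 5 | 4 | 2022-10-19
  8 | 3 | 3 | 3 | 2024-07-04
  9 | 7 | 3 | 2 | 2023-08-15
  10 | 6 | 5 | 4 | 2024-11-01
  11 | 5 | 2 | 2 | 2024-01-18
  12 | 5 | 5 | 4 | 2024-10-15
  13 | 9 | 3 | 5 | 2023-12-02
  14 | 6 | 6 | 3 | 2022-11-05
SELECT p.name, MAX(c.quantity) AS max_quantity FROM orders c JOIN products p ON c.product_id = p.id GROUP BY p.id, p.name HAVING COUNT(*) >= 2

Execution result:
name | max_quantity
Monitor | 2
Headphones | 5
Mouse | 4
Printer | 4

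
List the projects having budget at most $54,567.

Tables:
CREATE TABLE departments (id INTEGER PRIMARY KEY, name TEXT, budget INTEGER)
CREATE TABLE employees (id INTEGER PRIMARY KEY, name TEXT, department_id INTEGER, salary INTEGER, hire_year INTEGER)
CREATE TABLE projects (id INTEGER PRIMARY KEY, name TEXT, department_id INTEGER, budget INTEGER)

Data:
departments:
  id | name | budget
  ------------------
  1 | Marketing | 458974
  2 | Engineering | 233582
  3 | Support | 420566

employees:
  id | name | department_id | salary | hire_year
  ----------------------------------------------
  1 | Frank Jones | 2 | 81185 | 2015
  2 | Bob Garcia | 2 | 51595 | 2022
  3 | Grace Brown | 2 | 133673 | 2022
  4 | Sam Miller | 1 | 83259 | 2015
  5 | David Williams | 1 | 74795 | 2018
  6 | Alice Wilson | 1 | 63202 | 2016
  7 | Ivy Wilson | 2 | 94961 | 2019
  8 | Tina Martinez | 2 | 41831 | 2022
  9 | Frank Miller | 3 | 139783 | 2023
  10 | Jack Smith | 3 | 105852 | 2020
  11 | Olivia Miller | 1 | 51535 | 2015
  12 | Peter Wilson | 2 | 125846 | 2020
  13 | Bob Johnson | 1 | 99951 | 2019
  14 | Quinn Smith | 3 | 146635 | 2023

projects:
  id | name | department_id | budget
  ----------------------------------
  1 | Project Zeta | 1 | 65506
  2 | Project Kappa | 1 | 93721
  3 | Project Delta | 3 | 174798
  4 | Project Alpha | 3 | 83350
SELECT name, budget FROM projects WHERE budget <= 54567

Execution result:
(no rows)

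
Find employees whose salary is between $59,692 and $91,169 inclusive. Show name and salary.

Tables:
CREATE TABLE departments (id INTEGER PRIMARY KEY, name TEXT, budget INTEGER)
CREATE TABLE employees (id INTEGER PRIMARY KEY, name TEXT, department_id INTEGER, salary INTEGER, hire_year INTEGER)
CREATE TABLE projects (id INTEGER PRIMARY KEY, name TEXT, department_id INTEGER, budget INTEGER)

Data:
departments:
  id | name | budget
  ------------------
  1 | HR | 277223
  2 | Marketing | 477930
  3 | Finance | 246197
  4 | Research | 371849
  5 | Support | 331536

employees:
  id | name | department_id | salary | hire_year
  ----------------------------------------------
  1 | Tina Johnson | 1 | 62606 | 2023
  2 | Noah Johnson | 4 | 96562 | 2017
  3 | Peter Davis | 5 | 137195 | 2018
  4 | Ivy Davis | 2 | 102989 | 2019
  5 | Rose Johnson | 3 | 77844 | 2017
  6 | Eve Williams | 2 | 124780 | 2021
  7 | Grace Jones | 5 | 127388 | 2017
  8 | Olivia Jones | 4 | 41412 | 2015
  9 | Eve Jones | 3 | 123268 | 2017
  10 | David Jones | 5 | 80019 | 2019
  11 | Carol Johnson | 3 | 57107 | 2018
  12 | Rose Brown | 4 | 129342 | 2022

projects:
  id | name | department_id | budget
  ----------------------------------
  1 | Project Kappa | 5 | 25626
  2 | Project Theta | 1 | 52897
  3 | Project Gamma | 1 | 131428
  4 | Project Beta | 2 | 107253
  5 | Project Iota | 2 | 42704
SELECT name, salary FROM employees WHERE salary BETWEEN 59692 AND 91169

Execution result:
name | salary
Tina Johnson | 62606
Rose Johnson | 77844
David Jones | 80019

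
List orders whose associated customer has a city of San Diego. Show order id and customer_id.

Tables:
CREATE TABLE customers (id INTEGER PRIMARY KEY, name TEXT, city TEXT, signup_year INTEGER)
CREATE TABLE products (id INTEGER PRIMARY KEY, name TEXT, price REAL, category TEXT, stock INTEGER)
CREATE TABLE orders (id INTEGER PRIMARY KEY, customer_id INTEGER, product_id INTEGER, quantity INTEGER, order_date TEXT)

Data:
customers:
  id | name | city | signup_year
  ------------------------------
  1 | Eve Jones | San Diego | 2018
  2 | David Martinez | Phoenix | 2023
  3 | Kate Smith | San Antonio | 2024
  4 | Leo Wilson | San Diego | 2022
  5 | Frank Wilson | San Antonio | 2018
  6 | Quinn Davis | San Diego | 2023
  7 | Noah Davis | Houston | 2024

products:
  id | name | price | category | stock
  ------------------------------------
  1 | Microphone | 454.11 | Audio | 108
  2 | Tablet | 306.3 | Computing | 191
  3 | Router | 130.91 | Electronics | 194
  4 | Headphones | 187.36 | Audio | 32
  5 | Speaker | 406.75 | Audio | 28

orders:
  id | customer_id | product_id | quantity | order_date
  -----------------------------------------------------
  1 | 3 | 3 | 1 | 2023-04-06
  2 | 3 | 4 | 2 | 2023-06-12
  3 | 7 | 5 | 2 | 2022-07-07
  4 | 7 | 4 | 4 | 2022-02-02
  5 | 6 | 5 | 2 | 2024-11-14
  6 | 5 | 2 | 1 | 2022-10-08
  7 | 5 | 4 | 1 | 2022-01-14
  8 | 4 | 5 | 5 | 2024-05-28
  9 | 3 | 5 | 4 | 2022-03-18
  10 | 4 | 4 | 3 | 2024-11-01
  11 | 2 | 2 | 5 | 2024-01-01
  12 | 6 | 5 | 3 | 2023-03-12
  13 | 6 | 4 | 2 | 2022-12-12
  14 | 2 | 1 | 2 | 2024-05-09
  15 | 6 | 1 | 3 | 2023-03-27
SELECT id, customer_id FROM orders WHERE customer_id IN (SELECT id FROM customers WHERE city = 'San Diego')

Execution result:
id | customer_id
5 | 6
8 | 4
10 | 4
12 | 6
13 | 6
15 | 6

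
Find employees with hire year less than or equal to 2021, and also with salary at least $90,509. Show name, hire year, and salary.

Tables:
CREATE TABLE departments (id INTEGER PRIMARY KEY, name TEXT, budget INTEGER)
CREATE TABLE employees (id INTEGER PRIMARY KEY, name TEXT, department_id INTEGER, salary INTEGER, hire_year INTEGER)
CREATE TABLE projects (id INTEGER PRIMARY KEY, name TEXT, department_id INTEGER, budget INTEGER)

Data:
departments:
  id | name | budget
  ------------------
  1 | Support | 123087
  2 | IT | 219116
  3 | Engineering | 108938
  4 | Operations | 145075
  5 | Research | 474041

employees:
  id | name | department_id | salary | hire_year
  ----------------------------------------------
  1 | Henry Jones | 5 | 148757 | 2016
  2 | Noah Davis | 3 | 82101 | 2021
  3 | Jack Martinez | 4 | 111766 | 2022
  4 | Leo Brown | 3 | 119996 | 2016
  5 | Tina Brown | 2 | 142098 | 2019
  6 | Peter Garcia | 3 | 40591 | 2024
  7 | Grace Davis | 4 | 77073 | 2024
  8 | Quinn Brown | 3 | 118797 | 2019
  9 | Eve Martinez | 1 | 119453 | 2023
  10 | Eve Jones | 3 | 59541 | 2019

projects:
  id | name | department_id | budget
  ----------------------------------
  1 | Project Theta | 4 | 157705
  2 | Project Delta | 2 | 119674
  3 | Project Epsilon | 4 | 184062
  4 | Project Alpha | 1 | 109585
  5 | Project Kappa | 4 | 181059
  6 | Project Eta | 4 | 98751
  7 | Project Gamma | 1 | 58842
SELECT name, hire_year, salary FROM employees WHERE hire_year <= 2021 AND salary >= 90509

Execution result:
name | hire_year | salary
Henry Jones | 2016 | 148757
Leo Brown | 2016 | 119996
Tina Brown | 2019 | 142098
Quinn Brown | 2019 | 118797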